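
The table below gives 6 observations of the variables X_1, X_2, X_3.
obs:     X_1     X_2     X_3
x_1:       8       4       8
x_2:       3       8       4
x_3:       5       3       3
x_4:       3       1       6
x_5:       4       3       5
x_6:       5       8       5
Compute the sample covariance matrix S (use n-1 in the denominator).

Step 1 — column means:
  mean(X_1) = (8 + 3 + 5 + 3 + 4 + 5) / 6 = 28/6 = 4.6667
  mean(X_2) = (4 + 8 + 3 + 1 + 3 + 8) / 6 = 27/6 = 4.5
  mean(X_3) = (8 + 4 + 3 + 6 + 5 + 5) / 6 = 31/6 = 5.1667

Step 2 — sample covariance S[i,j] = (1/(n-1)) · Σ_k (x_{k,i} - mean_i) · (x_{k,j} - mean_j), with n-1 = 5.
  S[X_1,X_1] = ((3.3333)·(3.3333) + (-1.6667)·(-1.6667) + (0.3333)·(0.3333) + (-1.6667)·(-1.6667) + (-0.6667)·(-0.6667) + (0.3333)·(0.3333)) / 5 = 17.3333/5 = 3.4667
  S[X_1,X_2] = ((3.3333)·(-0.5) + (-1.6667)·(3.5) + (0.3333)·(-1.5) + (-1.6667)·(-3.5) + (-0.6667)·(-1.5) + (0.3333)·(3.5)) / 5 = 0/5 = 0
  S[X_1,X_3] = ((3.3333)·(2.8333) + (-1.6667)·(-1.1667) + (0.3333)·(-2.1667) + (-1.6667)·(0.8333) + (-0.6667)·(-0.1667) + (0.3333)·(-0.1667)) / 5 = 9.3333/5 = 1.8667
  S[X_2,X_2] = ((-0.5)·(-0.5) + (3.5)·(3.5) + (-1.5)·(-1.5) + (-3.5)·(-3.5) + (-1.5)·(-1.5) + (3.5)·(3.5)) / 5 = 41.5/5 = 8.3
  S[X_2,X_3] = ((-0.5)·(2.8333) + (3.5)·(-1.1667) + (-1.5)·(-2.1667) + (-3.5)·(0.8333) + (-1.5)·(-0.1667) + (3.5)·(-0.1667)) / 5 = -5.5/5 = -1.1
  S[X_3,X_3] = ((2.8333)·(2.8333) + (-1.1667)·(-1.1667) + (-2.1667)·(-2.1667) + (0.8333)·(0.8333) + (-0.1667)·(-0.1667) + (-0.1667)·(-0.1667)) / 5 = 14.8333/5 = 2.9667

S is symmetric (S[j,i] = S[i,j]). Assembling:

S = [[3.4667, 0, 1.8667],
 [0, 8.3, -1.1],
 [1.8667, -1.1, 2.9667]]


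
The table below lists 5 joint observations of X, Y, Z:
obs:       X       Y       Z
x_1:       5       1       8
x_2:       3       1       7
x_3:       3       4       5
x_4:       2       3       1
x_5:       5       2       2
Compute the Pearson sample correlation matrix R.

Step 1 — column means:
  mean(X) = (5 + 3 + 3 + 2 + 5) / 5 = 18/5 = 3.6
  mean(Y) = (1 + 1 + 4 + 3 + 2) / 5 = 11/5 = 2.2
  mean(Z) = (8 + 7 + 5 + 1 + 2) / 5 = 23/5 = 4.6

Step 2 — sample variances and covariances s[i,j] = (1/(n-1)) · Σ_k (x_{k,i} - mean_i) · (x_{k,j} - mean_j), with n-1 = 4:
  s[X,X] = ((1.4)·(1.4) + (-0.6)·(-0.6) + (-0.6)·(-0.6) + (-1.6)·(-1.6) + (1.4)·(1.4)) / 4 = 7.2/4 = 1.8
  s[X,Y] = ((1.4)·(-1.2) + (-0.6)·(-1.2) + (-0.6)·(1.8) + (-1.6)·(0.8) + (1.4)·(-0.2)) / 4 = -3.6/4 = -0.9
  s[X,Z] = ((1.4)·(3.4) + (-0.6)·(2.4) + (-0.6)·(0.4) + (-1.6)·(-3.6) + (1.4)·(-2.6)) / 4 = 5.2/4 = 1.3
  s[Y,Y] = ((-1.2)·(-1.2) + (-1.2)·(-1.2) + (1.8)·(1.8) + (0.8)·(0.8) + (-0.2)·(-0.2)) / 4 = 6.8/4 = 1.7
  s[Y,Z] = ((-1.2)·(3.4) + (-1.2)·(2.4) + (1.8)·(0.4) + (0.8)·(-3.6) + (-0.2)·(-2.6)) / 4 = -8.6/4 = -2.15
  s[Z,Z] = ((3.4)·(3.4) + (2.4)·(2.4) + (0.4)·(0.4) + (-3.6)·(-3.6) + (-2.6)·(-2.6)) / 4 = 37.2/4 = 9.3
  Sample standard deviations s_i = √(s[i,i]):
  s(X) = √(1.8) = 1.3416
  s(Y) = √(1.7) = 1.3038
  s(Z) = √(9.3) = 3.0496

Step 3 — r_{ij} = s_{ij} / (s_i · s_j):
  r[X,X] = 1 (diagonal).
  r[X,Y] = -0.9 / (1.3416 · 1.3038) = -0.9 / 1.7493 = -0.5145
  r[X,Z] = 1.3 / (1.3416 · 3.0496) = 1.3 / 4.0915 = 0.3177
  r[Y,Y] = 1 (diagonal).
  r[Y,Z] = -2.15 / (1.3038 · 3.0496) = -2.15 / 3.9762 = -0.5407
  r[Z,Z] = 1 (diagonal).

R is symmetric with unit diagonal. Assembling:

R = [[1, -0.5145, 0.3177],
 [-0.5145, 1, -0.5407],
 [0.3177, -0.5407, 1]]


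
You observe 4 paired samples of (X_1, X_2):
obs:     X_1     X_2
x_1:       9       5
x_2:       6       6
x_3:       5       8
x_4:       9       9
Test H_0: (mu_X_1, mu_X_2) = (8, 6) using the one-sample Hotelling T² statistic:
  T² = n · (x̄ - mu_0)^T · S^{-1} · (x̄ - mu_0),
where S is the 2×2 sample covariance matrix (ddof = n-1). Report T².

Step 1 — sample mean vector:
  mean(X_1) = (9 + 6 + 5 + 9) / 4 = 29/4 = 7.25
  mean(X_2) = (5 + 6 + 8 + 9) / 4 = 28/4 = 7
  x̄ = (7.25, 7),  deviation x̄ - mu_0 = (7.25, 7) - (8, 6) = (-0.75, 1).

Step 2 — sample covariance matrix, S[i,j] = (1/(n-1)) · Σ_k (x_{k,i} - mean_i) · (x_{k,j} - mean_j), divisor n-1 = 3:
  S[X_1,X_1] = ((1.75)·(1.75) + (-1.25)·(-1.25) + (-2.25)·(-2.25) + (1.75)·(1.75)) / 3 = 12.75/3 = 4.25
  S[X_1,X_2] = ((1.75)·(-2) + (-1.25)·(-1) + (-2.25)·(1) + (1.75)·(2)) / 3 = -1/3 = -0.3333
  S[X_2,X_2] = ((-2)·(-2) + (-1)·(-1) + (1)·(1) + (2)·(2)) / 3 = 10/3 = 3.3333
  S = [[4.25, -0.3333],
 [-0.3333, 3.3333]].

Step 3 — invert S. det(S) = 4.25·3.3333 - (-0.3333)² = 14.0556.
  S^{-1} = (1/det) · [[d, -b], [-b, a]] = [[0.2372, 0.0237],
 [0.0237, 0.3024]].

Step 4 — quadratic form (x̄ - mu_0)^T · S^{-1} · (x̄ - mu_0):
  S^{-1} · (x̄ - mu_0) = (-0.1542, 0.2846),
  (x̄ - mu_0)^T · [...] = (-0.75)·(-0.1542) + (1)·(0.2846) = 0.4002.

Step 5 — scale by n: T² = 4 · 0.4002 = 1.6008.

T² ≈ 1.6008


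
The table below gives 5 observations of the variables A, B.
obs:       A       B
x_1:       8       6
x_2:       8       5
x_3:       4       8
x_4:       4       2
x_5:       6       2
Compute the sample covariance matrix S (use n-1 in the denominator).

Step 1 — column means:
  mean(A) = (8 + 8 + 4 + 4 + 6) / 5 = 30/5 = 6
  mean(B) = (6 + 5 + 8 + 2 + 2) / 5 = 23/5 = 4.6

Step 2 — sample covariance S[i,j] = (1/(n-1)) · Σ_k (x_{k,i} - mean_i) · (x_{k,j} - mean_j), with n-1 = 4.
  S[A,A] = ((2)·(2) + (2)·(2) + (-2)·(-2) + (-2)·(-2) + (0)·(0)) / 4 = 16/4 = 4
  S[A,B] = ((2)·(1.4) + (2)·(0.4) + (-2)·(3.4) + (-2)·(-2.6) + (0)·(-2.6)) / 4 = 2/4 = 0.5
  S[B,B] = ((1.4)·(1.4) + (0.4)·(0.4) + (3.4)·(3.4) + (-2.6)·(-2.6) + (-2.6)·(-2.6)) / 4 = 27.2/4 = 6.8

S is symmetric (S[j,i] = S[i,j]). Assembling:

S = [[4, 0.5],
 [0.5, 6.8]]


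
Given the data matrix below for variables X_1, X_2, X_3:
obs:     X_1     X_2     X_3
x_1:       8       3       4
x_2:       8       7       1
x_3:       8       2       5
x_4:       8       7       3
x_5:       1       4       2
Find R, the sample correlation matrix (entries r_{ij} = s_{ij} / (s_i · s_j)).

Step 1 — column means:
  mean(X_1) = (8 + 8 + 8 + 8 + 1) / 5 = 33/5 = 6.6
  mean(X_2) = (3 + 7 + 2 + 7 + 4) / 5 = 23/5 = 4.6
  mean(X_3) = (4 + 1 + 5 + 3 + 2) / 5 = 15/5 = 3

Step 2 — sample variances and covariances s[i,j] = (1/(n-1)) · Σ_k (x_{k,i} - mean_i) · (x_{k,j} - mean_j), with n-1 = 4:
  s[X_1,X_1] = ((1.4)·(1.4) + (1.4)·(1.4) + (1.4)·(1.4) + (1.4)·(1.4) + (-5.6)·(-5.6)) / 4 = 39.2/4 = 9.8
  s[X_1,X_2] = ((1.4)·(-1.6) + (1.4)·(2.4) + (1.4)·(-2.6) + (1.4)·(2.4) + (-5.6)·(-0.6)) / 4 = 4.2/4 = 1.05
  s[X_1,X_3] = ((1.4)·(1) + (1.4)·(-2) + (1.4)·(2) + (1.4)·(0) + (-5.6)·(-1)) / 4 = 7/4 = 1.75
  s[X_2,X_2] = ((-1.6)·(-1.6) + (2.4)·(2.4) + (-2.6)·(-2.6) + (2.4)·(2.4) + (-0.6)·(-0.6)) / 4 = 21.2/4 = 5.3
  s[X_2,X_3] = ((-1.6)·(1) + (2.4)·(-2) + (-2.6)·(2) + (2.4)·(0) + (-0.6)·(-1)) / 4 = -11/4 = -2.75
  s[X_3,X_3] = ((1)·(1) + (-2)·(-2) + (2)·(2) + (0)·(0) + (-1)·(-1)) / 4 = 10/4 = 2.5
  Sample standard deviations s_i = √(s[i,i]):
  s(X_1) = √(9.8) = 3.1305
  s(X_2) = √(5.3) = 2.3022
  s(X_3) = √(2.5) = 1.5811

Step 3 — r_{ij} = s_{ij} / (s_i · s_j):
  r[X_1,X_1] = 1 (diagonal).
  r[X_1,X_2] = 1.05 / (3.1305 · 2.3022) = 1.05 / 7.2069 = 0.1457
  r[X_1,X_3] = 1.75 / (3.1305 · 1.5811) = 1.75 / 4.9497 = 0.3536
  r[X_2,X_2] = 1 (diagonal).
  r[X_2,X_3] = -2.75 / (2.3022 · 1.5811) = -2.75 / 3.6401 = -0.7555
  r[X_3,X_3] = 1 (diagonal).

R is symmetric with unit diagonal. Assembling:

R = [[1, 0.1457, 0.3536],
 [0.1457, 1, -0.7555],
 [0.3536, -0.7555, 1]]


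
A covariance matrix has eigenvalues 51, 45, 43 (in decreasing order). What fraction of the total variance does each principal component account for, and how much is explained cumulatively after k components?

Step 1 — total variance = trace(Sigma) = Σ λ_i = 51 + 45 + 43 = 139.

Step 2 — fraction explained by component i = λ_i / Σ λ:
  PC1: 51/139 = 0.3669
  PC2: 45/139 = 0.3237
  PC3: 43/139 = 0.3094

Step 3 — cumulative fraction after k components = (λ_1 + ... + λ_k) / Σ λ:
  k = 1: 51/139 = 0.3669
  k = 2: (51 + 45)/139 = 96/139 = 0.6906
  k = 3: (51 + 45 + 43)/139 = 139/139 = 1

Summary (fraction, with percent):

explained: PC1 0.3669 (36.69%), PC2 0.3237 (32.37%), PC3 0.3094 (30.94%);  cumulative: 0.3669, 0.6906, 1


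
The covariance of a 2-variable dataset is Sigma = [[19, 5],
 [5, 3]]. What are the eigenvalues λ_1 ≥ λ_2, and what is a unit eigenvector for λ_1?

Step 1 — characteristic polynomial of 2×2 Sigma:
  det(Sigma - λI) = λ² - trace · λ + det = 0.
  trace = 19 + 3 = 22, det = 19·3 - (5)² = 32.
Step 2 — discriminant:
  Δ = trace² - 4·det = 484 - 128 = 356.
Step 3 — eigenvalues:
  λ = (trace ± √Δ)/2 = (22 ± 18.868)/2,
  λ_1 = 20.434,  λ_2 = 1.566.

Step 4 — unit eigenvector for λ_1: solve (Sigma - λ_1 I)v = 0. First row:
  (19 - 20.434)·v_x + (5)·v_y = 0, i.e. (-1.434)·v_x + (5)·v_y = 0,
  so v ∝ (b, λ_1 - a) = (5, 1.434) = u.
  ||u|| = √((5)² + (1.434)²) = √(27.0563) ≈ 5.2016,
  v_1 = u/||u|| ≈ (0.9612, 0.2757) (||v_1|| = 1).

λ_1 = 20.434,  λ_2 = 1.566;  v_1 ≈ (0.9612, 0.2757)


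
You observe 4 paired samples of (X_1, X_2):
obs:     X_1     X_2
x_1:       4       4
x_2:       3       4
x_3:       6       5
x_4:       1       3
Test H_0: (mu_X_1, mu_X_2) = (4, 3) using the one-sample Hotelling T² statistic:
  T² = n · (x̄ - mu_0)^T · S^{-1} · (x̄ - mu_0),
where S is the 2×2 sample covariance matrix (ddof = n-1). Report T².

Step 1 — sample mean vector:
  mean(X_1) = (4 + 3 + 6 + 1) / 4 = 14/4 = 3.5
  mean(X_2) = (4 + 4 + 5 + 3) / 4 = 16/4 = 4
  x̄ = (3.5, 4),  deviation x̄ - mu_0 = (3.5, 4) - (4, 3) = (-0.5, 1).

Step 2 — sample covariance matrix, S[i,j] = (1/(n-1)) · Σ_k (x_{k,i} - mean_i) · (x_{k,j} - mean_j), divisor n-1 = 3:
  S[X_1,X_1] = ((0.5)·(0.5) + (-0.5)·(-0.5) + (2.5)·(2.5) + (-2.5)·(-2.5)) / 3 = 13/3 = 4.3333
  S[X_1,X_2] = ((0.5)·(0) + (-0.5)·(0) + (2.5)·(1) + (-2.5)·(-1)) / 3 = 5/3 = 1.6667
  S[X_2,X_2] = ((0)·(0) + (0)·(0) + (1)·(1) + (-1)·(-1)) / 3 = 2/3 = 0.6667
  S = [[4.3333, 1.6667],
 [1.6667, 0.6667]].

Step 3 — invert S. det(S) = 4.3333·0.6667 - (1.6667)² = 0.1111.
  S^{-1} = (1/det) · [[d, -b], [-b, a]] = [[6, -15],
 [-15, 39]].

Step 4 — quadratic form (x̄ - mu_0)^T · S^{-1} · (x̄ - mu_0):
  S^{-1} · (x̄ - mu_0) = (-18, 46.5),
  (x̄ - mu_0)^T · [...] = (-0.5)·(-18) + (1)·(46.5) = 55.5.

Step 5 — scale by n: T² = 4 · 55.5 = 222.

T² ≈ 222


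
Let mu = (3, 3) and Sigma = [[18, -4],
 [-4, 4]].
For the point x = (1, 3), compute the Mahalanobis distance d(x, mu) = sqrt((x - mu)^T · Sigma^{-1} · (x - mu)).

Step 1 — centre the observation: (x - mu) = (-2, 0).

Step 2 — invert Sigma. det(Sigma) = 18·4 - (-4)² = 56.
  Sigma^{-1} = (1/det) · [[d, -b], [-b, a]] = [[0.0714, 0.0714],
 [0.0714, 0.3214]].

Step 3 — form the quadratic (x - mu)^T · Sigma^{-1} · (x - mu):
  Sigma^{-1} · (x - mu) = (-0.1429, -0.1429).
  (x - mu)^T · [Sigma^{-1} · (x - mu)] = (-2)·(-0.1429) + (0)·(-0.1429) = 0.2857.

Step 4 — take square root: d = √(0.2857) ≈ 0.5345.

d(x, mu) = √(0.2857) ≈ 0.5345


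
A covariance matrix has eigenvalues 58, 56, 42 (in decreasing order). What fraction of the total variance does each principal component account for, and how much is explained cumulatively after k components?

Step 1 — total variance = trace(Sigma) = Σ λ_i = 58 + 56 + 42 = 156.

Step 2 — fraction explained by component i = λ_i / Σ λ:
  PC1: 58/156 = 0.3718
  PC2: 56/156 = 0.359
  PC3: 42/156 = 0.2692

Step 3 — cumulative fraction after k components = (λ_1 + ... + λ_k) / Σ λ:
  k = 1: 58/156 = 0.3718
  k = 2: (58 + 56)/156 = 114/156 = 0.7308
  k = 3: (58 + 56 + 42)/156 = 156/156 = 1

Summary (fraction, with percent):

explained: PC1 0.3718 (37.18%), PC2 0.359 (35.9%), PC3 0.2692 (26.92%);  cumulative: 0.3718, 0.7308, 1


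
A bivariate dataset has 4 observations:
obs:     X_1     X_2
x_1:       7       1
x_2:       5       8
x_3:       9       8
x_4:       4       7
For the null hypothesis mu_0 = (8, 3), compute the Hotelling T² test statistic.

Step 1 — sample mean vector:
  mean(X_1) = (7 + 5 + 9 + 4) / 4 = 25/4 = 6.25
  mean(X_2) = (1 + 8 + 8 + 7) / 4 = 24/4 = 6
  x̄ = (6.25, 6),  deviation x̄ - mu_0 = (6.25, 6) - (8, 3) = (-1.75, 3).

Step 2 — sample covariance matrix, S[i,j] = (1/(n-1)) · Σ_k (x_{k,i} - mean_i) · (x_{k,j} - mean_j), divisor n-1 = 3:
  S[X_1,X_1] = ((0.75)·(0.75) + (-1.25)·(-1.25) + (2.75)·(2.75) + (-2.25)·(-2.25)) / 3 = 14.75/3 = 4.9167
  S[X_1,X_2] = ((0.75)·(-5) + (-1.25)·(2) + (2.75)·(2) + (-2.25)·(1)) / 3 = -3/3 = -1
  S[X_2,X_2] = ((-5)·(-5) + (2)·(2) + (2)·(2) + (1)·(1)) / 3 = 34/3 = 11.3333
  S = [[4.9167, -1],
 [-1, 11.3333]].

Step 3 — invert S. det(S) = 4.9167·11.3333 - (-1)² = 54.7222.
  S^{-1} = (1/det) · [[d, -b], [-b, a]] = [[0.2071, 0.0183],
 [0.0183, 0.0898]].

Step 4 — quadratic form (x̄ - mu_0)^T · S^{-1} · (x̄ - mu_0):
  S^{-1} · (x̄ - mu_0) = (-0.3076, 0.2376),
  (x̄ - mu_0)^T · [...] = (-1.75)·(-0.3076) + (3)·(0.2376) = 1.251.

Step 5 — scale by n: T² = 4 · 1.251 = 5.0041.

T² ≈ 5.0041


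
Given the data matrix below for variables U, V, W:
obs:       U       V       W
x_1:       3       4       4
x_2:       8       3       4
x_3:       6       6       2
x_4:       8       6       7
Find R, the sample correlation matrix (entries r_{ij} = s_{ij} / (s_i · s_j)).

Step 1 — column means:
  mean(U) = (3 + 8 + 6 + 8) / 4 = 25/4 = 6.25
  mean(V) = (4 + 3 + 6 + 6) / 4 = 19/4 = 4.75
  mean(W) = (4 + 4 + 2 + 7) / 4 = 17/4 = 4.25

Step 2 — sample variances and covariances s[i,j] = (1/(n-1)) · Σ_k (x_{k,i} - mean_i) · (x_{k,j} - mean_j), with n-1 = 3:
  s[U,U] = ((-3.25)·(-3.25) + (1.75)·(1.75) + (-0.25)·(-0.25) + (1.75)·(1.75)) / 3 = 16.75/3 = 5.5833
  s[U,V] = ((-3.25)·(-0.75) + (1.75)·(-1.75) + (-0.25)·(1.25) + (1.75)·(1.25)) / 3 = 1.25/3 = 0.4167
  s[U,W] = ((-3.25)·(-0.25) + (1.75)·(-0.25) + (-0.25)·(-2.25) + (1.75)·(2.75)) / 3 = 5.75/3 = 1.9167
  s[V,V] = ((-0.75)·(-0.75) + (-1.75)·(-1.75) + (1.25)·(1.25) + (1.25)·(1.25)) / 3 = 6.75/3 = 2.25
  s[V,W] = ((-0.75)·(-0.25) + (-1.75)·(-0.25) + (1.25)·(-2.25) + (1.25)·(2.75)) / 3 = 1.25/3 = 0.4167
  s[W,W] = ((-0.25)·(-0.25) + (-0.25)·(-0.25) + (-2.25)·(-2.25) + (2.75)·(2.75)) / 3 = 12.75/3 = 4.25
  Sample standard deviations s_i = √(s[i,i]):
  s(U) = √(5.5833) = 2.3629
  s(V) = √(2.25) = 1.5
  s(W) = √(4.25) = 2.0616

Step 3 — r_{ij} = s_{ij} / (s_i · s_j):
  r[U,U] = 1 (diagonal).
  r[U,V] = 0.4167 / (2.3629 · 1.5) = 0.4167 / 3.5444 = 0.1176
  r[U,W] = 1.9167 / (2.3629 · 2.0616) = 1.9167 / 4.8713 = 0.3935
  r[V,V] = 1 (diagonal).
  r[V,W] = 0.4167 / (1.5 · 2.0616) = 0.4167 / 3.0923 = 0.1347
  r[W,W] = 1 (diagonal).

R is symmetric with unit diagonal. Assembling:

R = [[1, 0.1176, 0.3935],
 [0.1176, 1, 0.1347],
 [0.3935, 0.1347, 1]]


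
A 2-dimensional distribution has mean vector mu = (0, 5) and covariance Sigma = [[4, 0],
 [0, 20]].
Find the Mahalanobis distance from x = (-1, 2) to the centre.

Step 1 — centre the observation: (x - mu) = (-1, -3).

Step 2 — invert Sigma. det(Sigma) = 4·20 - (0)² = 80.
  Sigma^{-1} = (1/det) · [[d, -b], [-b, a]] = [[0.25, 0],
 [0, 0.05]].

Step 3 — form the quadratic (x - mu)^T · Sigma^{-1} · (x - mu):
  Sigma^{-1} · (x - mu) = (-0.25, -0.15).
  (x - mu)^T · [Sigma^{-1} · (x - mu)] = (-1)·(-0.25) + (-3)·(-0.15) = 0.7.

Step 4 — take square root: d = √(0.7) ≈ 0.8367.

d(x, mu) = √(0.7) ≈ 0.8367


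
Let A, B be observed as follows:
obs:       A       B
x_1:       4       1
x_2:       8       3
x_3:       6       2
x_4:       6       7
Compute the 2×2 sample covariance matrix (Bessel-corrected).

Step 1 — column means:
  mean(A) = (4 + 8 + 6 + 6) / 4 = 24/4 = 6
  mean(B) = (1 + 3 + 2 + 7) / 4 = 13/4 = 3.25

Step 2 — sample covariance S[i,j] = (1/(n-1)) · Σ_k (x_{k,i} - mean_i) · (x_{k,j} - mean_j), with n-1 = 3.
  S[A,A] = ((-2)·(-2) + (2)·(2) + (0)·(0) + (0)·(0)) / 3 = 8/3 = 2.6667
  S[A,B] = ((-2)·(-2.25) + (2)·(-0.25) + (0)·(-1.25) + (0)·(3.75)) / 3 = 4/3 = 1.3333
  S[B,B] = ((-2.25)·(-2.25) + (-0.25)·(-0.25) + (-1.25)·(-1.25) + (3.75)·(3.75)) / 3 = 20.75/3 = 6.9167

S is symmetric (S[j,i] = S[i,j]). Assembling:

S = [[2.6667, 1.3333],
 [1.3333, 6.9167]]


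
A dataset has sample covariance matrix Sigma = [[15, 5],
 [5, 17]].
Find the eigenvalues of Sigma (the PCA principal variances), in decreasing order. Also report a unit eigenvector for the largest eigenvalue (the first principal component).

Step 1 — characteristic polynomial of 2×2 Sigma:
  det(Sigma - λI) = λ² - trace · λ + det = 0.
  trace = 15 + 17 = 32, det = 15·17 - (5)² = 230.
Step 2 — discriminant:
  Δ = trace² - 4·det = 1024 - 920 = 104.
Step 3 — eigenvalues:
  λ = (trace ± √Δ)/2 = (32 ± 10.198)/2,
  λ_1 = 21.099,  λ_2 = 10.901.

Step 4 — unit eigenvector for λ_1: solve (Sigma - λ_1 I)v = 0. First row:
  (15 - 21.099)·v_x + (5)·v_y = 0, i.e. (-6.099)·v_x + (5)·v_y = 0,
  so v ∝ (b, λ_1 - a) = (5, 6.099) = u.
  ||u|| = √((5)² + (6.099)²) = √(62.198) ≈ 7.8866,
  v_1 = u/||u|| ≈ (0.634, 0.7733) (||v_1|| = 1).

λ_1 = 21.099,  λ_2 = 10.901;  v_1 ≈ (0.634, 0.7733)


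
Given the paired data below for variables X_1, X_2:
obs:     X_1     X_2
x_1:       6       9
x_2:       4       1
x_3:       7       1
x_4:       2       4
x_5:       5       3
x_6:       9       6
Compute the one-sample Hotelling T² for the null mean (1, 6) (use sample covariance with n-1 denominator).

Step 1 — sample mean vector:
  mean(X_1) = (6 + 4 + 7 + 2 + 5 + 9) / 6 = 33/6 = 5.5
  mean(X_2) = (9 + 1 + 1 + 4 + 3 + 6) / 6 = 24/6 = 4
  x̄ = (5.5, 4),  deviation x̄ - mu_0 = (5.5, 4) - (1, 6) = (4.5, -2).

Step 2 — sample covariance matrix, S[i,j] = (1/(n-1)) · Σ_k (x_{k,i} - mean_i) · (x_{k,j} - mean_j), divisor n-1 = 5:
  S[X_1,X_1] = ((0.5)·(0.5) + (-1.5)·(-1.5) + (1.5)·(1.5) + (-3.5)·(-3.5) + (-0.5)·(-0.5) + (3.5)·(3.5)) / 5 = 29.5/5 = 5.9
  S[X_1,X_2] = ((0.5)·(5) + (-1.5)·(-3) + (1.5)·(-3) + (-3.5)·(0) + (-0.5)·(-1) + (3.5)·(2)) / 5 = 10/5 = 2
  S[X_2,X_2] = ((5)·(5) + (-3)·(-3) + (-3)·(-3) + (0)·(0) + (-1)·(-1) + (2)·(2)) / 5 = 48/5 = 9.6
  S = [[5.9, 2],
 [2, 9.6]].

Step 3 — invert S. det(S) = 5.9·9.6 - (2)² = 52.64.
  S^{-1} = (1/det) · [[d, -b], [-b, a]] = [[0.1824, -0.038],
 [-0.038, 0.1121]].

Step 4 — quadratic form (x̄ - mu_0)^T · S^{-1} · (x̄ - mu_0):
  S^{-1} · (x̄ - mu_0) = (0.8967, -0.3951),
  (x̄ - mu_0)^T · [...] = (4.5)·(0.8967) + (-2)·(-0.3951) = 4.8252.

Step 5 — scale by n: T² = 6 · 4.8252 = 28.9514.

T² ≈ 28.9514


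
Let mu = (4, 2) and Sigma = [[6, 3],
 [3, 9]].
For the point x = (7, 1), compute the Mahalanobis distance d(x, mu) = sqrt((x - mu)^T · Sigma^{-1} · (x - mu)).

Step 1 — centre the observation: (x - mu) = (3, -1).

Step 2 — invert Sigma. det(Sigma) = 6·9 - (3)² = 45.
  Sigma^{-1} = (1/det) · [[d, -b], [-b, a]] = [[0.2, -0.0667],
 [-0.0667, 0.1333]].

Step 3 — form the quadratic (x - mu)^T · Sigma^{-1} · (x - mu):
  Sigma^{-1} · (x - mu) = (0.6667, -0.3333).
  (x - mu)^T · [Sigma^{-1} · (x - mu)] = (3)·(0.6667) + (-1)·(-0.3333) = 2.3333.

Step 4 — take square root: d = √(2.3333) ≈ 1.5275.

d(x, mu) = √(2.3333) ≈ 1.5275


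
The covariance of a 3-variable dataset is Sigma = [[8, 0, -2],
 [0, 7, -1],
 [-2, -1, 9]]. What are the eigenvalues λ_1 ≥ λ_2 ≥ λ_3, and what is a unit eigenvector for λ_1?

Step 1 — characteristic polynomial p(λ) = det(λI - Sigma) = λ³ - tr·λ² + c_1·λ - det, where tr = trace, c_1 = sum of the principal 2×2 minors, det = det(Sigma):
  tr = 8 + 7 + 9 = 24,
  c_1 = (8·7 - (0)²) + (8·9 - (-2)²) + (7·9 - (-1)²) = 56 + 68 + 62 = 186,
  det = 8·(7·9 - (-1)²) - (0)·((0)·9 - (-1)·(-2)) + (-2)·((0)·(-1) - 7·(-2)) = 8·(62) - (0)·(-2) + (-2)·(14) = 468.
  So p(λ) = λ³ - 24λ² + 186λ - 468.
Step 2 — look for an integer root (rational root theorem: any rational root is an integer divisor of 468). Testing λ = 6:
  p(6) = 216 - 864 + 1116 - 468 = 0  ✓
  Dividing out (λ - 6): p(λ) = (λ - 6)(λ² - 18λ + 78).
Step 3 — remaining eigenvalues from the quadratic λ² - 18λ + 78 = 0:
  Δ = 18² - 4·78 = 324 - 312 = 12,  λ = (18 ± √12)/2 = (18 ± 3.4641)/2 ≈ 10.7321 or 7.2679.
  Sorted: λ_1 = 10.7321,  λ_2 = 7.2679,  λ_3 = 6  (check: sum = 24 = tr ✓).

Step 4 — unit eigenvector for λ_1 ≈ 10.7321: v spans the null space of (Sigma - λ_1 I), whose rows are
  r_1 = (-2.7321, 0, -2),  r_2 = (0, -3.7321, -1),  r_3 = (-2, -1, -1.7321).
  v is orthogonal to every row, so take v ∝ r_1 × r_2 = ((0)·(-1) - (-2)·(-3.7321), (-2)·(0) - (-2.7321)·(-1), (-2.7321)·(-3.7321) - (0)·(0)) ≈ (-7.4641, -2.7321, 10.1962).
  Rescale (multiply by -1 so the first nonzero entry is positive): u = (7.4641, 2.7321, -10.1962).
  ||u|| = √((7.4641)² + (2.7321)² + (-10.1962)²) = √(167.1384) ≈ 12.9282,  v_1 = u/||u|| ≈ (0.5774, 0.2113, -0.7887) (||v_1|| = 1).

λ_1 = 10.7321,  λ_2 = 7.2679,  λ_3 = 6;  v_1 ≈ (0.5774, 0.2113, -0.7887)


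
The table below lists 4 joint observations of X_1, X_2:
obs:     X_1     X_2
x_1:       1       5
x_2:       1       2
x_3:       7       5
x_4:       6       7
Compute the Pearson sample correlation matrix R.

Step 1 — column means:
  mean(X_1) = (1 + 1 + 7 + 6) / 4 = 15/4 = 3.75
  mean(X_2) = (5 + 2 + 5 + 7) / 4 = 19/4 = 4.75

Step 2 — sample variances and covariances s[i,j] = (1/(n-1)) · Σ_k (x_{k,i} - mean_i) · (x_{k,j} - mean_j), with n-1 = 3:
  s[X_1,X_1] = ((-2.75)·(-2.75) + (-2.75)·(-2.75) + (3.25)·(3.25) + (2.25)·(2.25)) / 3 = 30.75/3 = 10.25
  s[X_1,X_2] = ((-2.75)·(0.25) + (-2.75)·(-2.75) + (3.25)·(0.25) + (2.25)·(2.25)) / 3 = 12.75/3 = 4.25
  s[X_2,X_2] = ((0.25)·(0.25) + (-2.75)·(-2.75) + (0.25)·(0.25) + (2.25)·(2.25)) / 3 = 12.75/3 = 4.25
  Sample standard deviations s_i = √(s[i,i]):
  s(X_1) = √(10.25) = 3.2016
  s(X_2) = √(4.25) = 2.0616

Step 3 — r_{ij} = s_{ij} / (s_i · s_j):
  r[X_1,X_1] = 1 (diagonal).
  r[X_1,X_2] = 4.25 / (3.2016 · 2.0616) = 4.25 / 6.6002 = 0.6439
  r[X_2,X_2] = 1 (diagonal).

R is symmetric with unit diagonal. Assembling:

R = [[1, 0.6439],
 [0.6439, 1]]


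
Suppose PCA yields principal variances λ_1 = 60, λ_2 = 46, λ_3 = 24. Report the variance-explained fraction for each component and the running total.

Step 1 — total variance = trace(Sigma) = Σ λ_i = 60 + 46 + 24 = 130.

Step 2 — fraction explained by component i = λ_i / Σ λ:
  PC1: 60/130 = 0.4615
  PC2: 46/130 = 0.3538
  PC3: 24/130 = 0.1846

Step 3 — cumulative fraction after k components = (λ_1 + ... + λ_k) / Σ λ:
  k = 1: 60/130 = 0.4615
  k = 2: (60 + 46)/130 = 106/130 = 0.8154
  k = 3: (60 + 46 + 24)/130 = 130/130 = 1

Summary (fraction, with percent):

explained: PC1 0.4615 (46.15%), PC2 0.3538 (35.38%), PC3 0.1846 (18.46%);  cumulative: 0.4615, 0.8154, 1


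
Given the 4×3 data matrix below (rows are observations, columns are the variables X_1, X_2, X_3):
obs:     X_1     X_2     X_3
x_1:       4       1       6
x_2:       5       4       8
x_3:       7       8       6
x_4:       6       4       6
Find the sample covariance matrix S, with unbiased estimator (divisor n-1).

Step 1 — column means:
  mean(X_1) = (4 + 5 + 7 + 6) / 4 = 22/4 = 5.5
  mean(X_2) = (1 + 4 + 8 + 4) / 4 = 17/4 = 4.25
  mean(X_3) = (6 + 8 + 6 + 6) / 4 = 26/4 = 6.5

Step 2 — sample covariance S[i,j] = (1/(n-1)) · Σ_k (x_{k,i} - mean_i) · (x_{k,j} - mean_j), with n-1 = 3.
  S[X_1,X_1] = ((-1.5)·(-1.5) + (-0.5)·(-0.5) + (1.5)·(1.5) + (0.5)·(0.5)) / 3 = 5/3 = 1.6667
  S[X_1,X_2] = ((-1.5)·(-3.25) + (-0.5)·(-0.25) + (1.5)·(3.75) + (0.5)·(-0.25)) / 3 = 10.5/3 = 3.5
  S[X_1,X_3] = ((-1.5)·(-0.5) + (-0.5)·(1.5) + (1.5)·(-0.5) + (0.5)·(-0.5)) / 3 = -1/3 = -0.3333
  S[X_2,X_2] = ((-3.25)·(-3.25) + (-0.25)·(-0.25) + (3.75)·(3.75) + (-0.25)·(-0.25)) / 3 = 24.75/3 = 8.25
  S[X_2,X_3] = ((-3.25)·(-0.5) + (-0.25)·(1.5) + (3.75)·(-0.5) + (-0.25)·(-0.5)) / 3 = -0.5/3 = -0.1667
  S[X_3,X_3] = ((-0.5)·(-0.5) + (1.5)·(1.5) + (-0.5)·(-0.5) + (-0.5)·(-0.5)) / 3 = 3/3 = 1

S is symmetric (S[j,i] = S[i,j]). Assembling:

S = [[1.6667, 3.5, -0.3333],
 [3.5, 8.25, -0.1667],
 [-0.3333, -0.1667, 1]]


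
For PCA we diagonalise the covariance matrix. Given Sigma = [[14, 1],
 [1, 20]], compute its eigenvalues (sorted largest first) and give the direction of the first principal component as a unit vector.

Step 1 — characteristic polynomial of 2×2 Sigma:
  det(Sigma - λI) = λ² - trace · λ + det = 0.
  trace = 14 + 20 = 34, det = 14·20 - (1)² = 279.
Step 2 — discriminant:
  Δ = trace² - 4·det = 1156 - 1116 = 40.
Step 3 — eigenvalues:
  λ = (trace ± √Δ)/2 = (34 ± 6.3246)/2,
  λ_1 = 20.1623,  λ_2 = 13.8377.

Step 4 — unit eigenvector for λ_1: solve (Sigma - λ_1 I)v = 0. First row:
  (14 - 20.1623)·v_x + (1)·v_y = 0, i.e. (-6.1623)·v_x + (1)·v_y = 0,
  so v ∝ (b, λ_1 - a) = (1, 6.1623) = u.
  ||u|| = √((1)² + (6.1623)²) = √(38.9737) ≈ 6.2429,
  v_1 = u/||u|| ≈ (0.1602, 0.9871) (||v_1|| = 1).

λ_1 = 20.1623,  λ_2 = 13.8377;  v_1 ≈ (0.1602, 0.9871)


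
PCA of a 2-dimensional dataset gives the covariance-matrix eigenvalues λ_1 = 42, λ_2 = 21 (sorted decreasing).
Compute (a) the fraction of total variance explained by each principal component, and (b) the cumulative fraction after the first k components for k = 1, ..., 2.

Step 1 — total variance = trace(Sigma) = Σ λ_i = 42 + 21 = 63.

Step 2 — fraction explained by component i = λ_i / Σ λ:
  PC1: 42/63 = 0.6667
  PC2: 21/63 = 0.3333

Step 3 — cumulative fraction after k components = (λ_1 + ... + λ_k) / Σ λ:
  k = 1: 42/63 = 0.6667
  k = 2: (42 + 21)/63 = 63/63 = 1

Summary (fraction, with percent):

explained: PC1 0.6667 (66.67%), PC2 0.3333 (33.33%);  cumulative: 0.6667, 1


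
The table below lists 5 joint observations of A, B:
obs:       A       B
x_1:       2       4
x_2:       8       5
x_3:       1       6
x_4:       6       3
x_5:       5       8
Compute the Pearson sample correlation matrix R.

Step 1 — column means:
  mean(A) = (2 + 8 + 1 + 6 + 5) / 5 = 22/5 = 4.4
  mean(B) = (4 + 5 + 6 + 3 + 8) / 5 = 26/5 = 5.2

Step 2 — sample variances and covariances s[i,j] = (1/(n-1)) · Σ_k (x_{k,i} - mean_i) · (x_{k,j} - mean_j), with n-1 = 4:
  s[A,A] = ((-2.4)·(-2.4) + (3.6)·(3.6) + (-3.4)·(-3.4) + (1.6)·(1.6) + (0.6)·(0.6)) / 4 = 33.2/4 = 8.3
  s[A,B] = ((-2.4)·(-1.2) + (3.6)·(-0.2) + (-3.4)·(0.8) + (1.6)·(-2.2) + (0.6)·(2.8)) / 4 = -2.4/4 = -0.6
  s[B,B] = ((-1.2)·(-1.2) + (-0.2)·(-0.2) + (0.8)·(0.8) + (-2.2)·(-2.2) + (2.8)·(2.8)) / 4 = 14.8/4 = 3.7
  Sample standard deviations s_i = √(s[i,i]):
  s(A) = √(8.3) = 2.881
  s(B) = √(3.7) = 1.9235

Step 3 — r_{ij} = s_{ij} / (s_i · s_j):
  r[A,A] = 1 (diagonal).
  r[A,B] = -0.6 / (2.881 · 1.9235) = -0.6 / 5.5417 = -0.1083
  r[B,B] = 1 (diagonal).

R is symmetric with unit diagonal. Assembling:

R = [[1, -0.1083],
 [-0.1083, 1]]


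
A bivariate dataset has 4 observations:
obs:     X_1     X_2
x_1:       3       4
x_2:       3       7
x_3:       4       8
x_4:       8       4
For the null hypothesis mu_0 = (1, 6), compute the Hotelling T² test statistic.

Step 1 — sample mean vector:
  mean(X_1) = (3 + 3 + 4 + 8) / 4 = 18/4 = 4.5
  mean(X_2) = (4 + 7 + 8 + 4) / 4 = 23/4 = 5.75
  x̄ = (4.5, 5.75),  deviation x̄ - mu_0 = (4.5, 5.75) - (1, 6) = (3.5, -0.25).

Step 2 — sample covariance matrix, S[i,j] = (1/(n-1)) · Σ_k (x_{k,i} - mean_i) · (x_{k,j} - mean_j), divisor n-1 = 3:
  S[X_1,X_1] = ((-1.5)·(-1.5) + (-1.5)·(-1.5) + (-0.5)·(-0.5) + (3.5)·(3.5)) / 3 = 17/3 = 5.6667
  S[X_1,X_2] = ((-1.5)·(-1.75) + (-1.5)·(1.25) + (-0.5)·(2.25) + (3.5)·(-1.75)) / 3 = -6.5/3 = -2.1667
  S[X_2,X_2] = ((-1.75)·(-1.75) + (1.25)·(1.25) + (2.25)·(2.25) + (-1.75)·(-1.75)) / 3 = 12.75/3 = 4.25
  S = [[5.6667, -2.1667],
 [-2.1667, 4.25]].

Step 3 — invert S. det(S) = 5.6667·4.25 - (-2.1667)² = 19.3889.
  S^{-1} = (1/det) · [[d, -b], [-b, a]] = [[0.2192, 0.1117],
 [0.1117, 0.2923]].

Step 4 — quadratic form (x̄ - mu_0)^T · S^{-1} · (x̄ - mu_0):
  S^{-1} · (x̄ - mu_0) = (0.7393, 0.3181),
  (x̄ - mu_0)^T · [...] = (3.5)·(0.7393) + (-0.25)·(0.3181) = 2.5079.

Step 5 — scale by n: T² = 4 · 2.5079 = 10.0315.

T² ≈ 10.0315


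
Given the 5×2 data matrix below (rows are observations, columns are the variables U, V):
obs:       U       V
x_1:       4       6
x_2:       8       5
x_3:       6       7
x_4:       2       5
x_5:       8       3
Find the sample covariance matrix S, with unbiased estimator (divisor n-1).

Step 1 — column means:
  mean(U) = (4 + 8 + 6 + 2 + 8) / 5 = 28/5 = 5.6
  mean(V) = (6 + 5 + 7 + 5 + 3) / 5 = 26/5 = 5.2

Step 2 — sample covariance S[i,j] = (1/(n-1)) · Σ_k (x_{k,i} - mean_i) · (x_{k,j} - mean_j), with n-1 = 4.
  S[U,U] = ((-1.6)·(-1.6) + (2.4)·(2.4) + (0.4)·(0.4) + (-3.6)·(-3.6) + (2.4)·(2.4)) / 4 = 27.2/4 = 6.8
  S[U,V] = ((-1.6)·(0.8) + (2.4)·(-0.2) + (0.4)·(1.8) + (-3.6)·(-0.2) + (2.4)·(-2.2)) / 4 = -5.6/4 = -1.4
  S[V,V] = ((0.8)·(0.8) + (-0.2)·(-0.2) + (1.8)·(1.8) + (-0.2)·(-0.2) + (-2.2)·(-2.2)) / 4 = 8.8/4 = 2.2

S is symmetric (S[j,i] = S[i,j]). Assembling:

S = [[6.8, -1.4],
 [-1.4, 2.2]]


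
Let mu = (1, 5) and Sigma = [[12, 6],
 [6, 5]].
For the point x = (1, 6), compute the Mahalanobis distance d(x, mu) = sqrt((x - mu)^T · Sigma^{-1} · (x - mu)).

Step 1 — centre the observation: (x - mu) = (0, 1).

Step 2 — invert Sigma. det(Sigma) = 12·5 - (6)² = 24.
  Sigma^{-1} = (1/det) · [[d, -b], [-b, a]] = [[0.2083, -0.25],
 [-0.25, 0.5]].

Step 3 — form the quadratic (x - mu)^T · Sigma^{-1} · (x - mu):
  Sigma^{-1} · (x - mu) = (-0.25, 0.5).
  (x - mu)^T · [Sigma^{-1} · (x - mu)] = (0)·(-0.25) + (1)·(0.5) = 0.5.

Step 4 — take square root: d = √(0.5) ≈ 0.7071.

d(x, mu) = √(0.5) ≈ 0.7071


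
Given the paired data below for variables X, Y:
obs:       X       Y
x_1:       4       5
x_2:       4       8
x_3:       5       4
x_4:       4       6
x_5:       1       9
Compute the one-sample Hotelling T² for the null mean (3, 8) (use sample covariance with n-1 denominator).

Step 1 — sample mean vector:
  mean(X) = (4 + 4 + 5 + 4 + 1) / 5 = 18/5 = 3.6
  mean(Y) = (5 + 8 + 4 + 6 + 9) / 5 = 32/5 = 6.4
  x̄ = (3.6, 6.4),  deviation x̄ - mu_0 = (3.6, 6.4) - (3, 8) = (0.6, -1.6).

Step 2 — sample covariance matrix, S[i,j] = (1/(n-1)) · Σ_k (x_{k,i} - mean_i) · (x_{k,j} - mean_j), divisor n-1 = 4:
  S[X,X] = ((0.4)·(0.4) + (0.4)·(0.4) + (1.4)·(1.4) + (0.4)·(0.4) + (-2.6)·(-2.6)) / 4 = 9.2/4 = 2.3
  S[X,Y] = ((0.4)·(-1.4) + (0.4)·(1.6) + (1.4)·(-2.4) + (0.4)·(-0.4) + (-2.6)·(2.6)) / 4 = -10.2/4 = -2.55
  S[Y,Y] = ((-1.4)·(-1.4) + (1.6)·(1.6) + (-2.4)·(-2.4) + (-0.4)·(-0.4) + (2.6)·(2.6)) / 4 = 17.2/4 = 4.3
  S = [[2.3, -2.55],
 [-2.55, 4.3]].

Step 3 — invert S. det(S) = 2.3·4.3 - (-2.55)² = 3.3875.
  S^{-1} = (1/det) · [[d, -b], [-b, a]] = [[1.2694, 0.7528],
 [0.7528, 0.679]].

Step 4 — quadratic form (x̄ - mu_0)^T · S^{-1} · (x̄ - mu_0):
  S^{-1} · (x̄ - mu_0) = (-0.4428, -0.6347),
  (x̄ - mu_0)^T · [...] = (0.6)·(-0.4428) + (-1.6)·(-0.6347) = 0.7498.

Step 5 — scale by n: T² = 5 · 0.7498 = 3.7491.

T² ≈ 3.7491


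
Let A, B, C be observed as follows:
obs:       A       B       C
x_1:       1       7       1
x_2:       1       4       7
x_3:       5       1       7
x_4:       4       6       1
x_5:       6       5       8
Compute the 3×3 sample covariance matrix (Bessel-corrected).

Step 1 — column means:
  mean(A) = (1 + 1 + 5 + 4 + 6) / 5 = 17/5 = 3.4
  mean(B) = (7 + 4 + 1 + 6 + 5) / 5 = 23/5 = 4.6
  mean(C) = (1 + 7 + 7 + 1 + 8) / 5 = 24/5 = 4.8

Step 2 — sample covariance S[i,j] = (1/(n-1)) · Σ_k (x_{k,i} - mean_i) · (x_{k,j} - mean_j), with n-1 = 4.
  S[A,A] = ((-2.4)·(-2.4) + (-2.4)·(-2.4) + (1.6)·(1.6) + (0.6)·(0.6) + (2.6)·(2.6)) / 4 = 21.2/4 = 5.3
  S[A,B] = ((-2.4)·(2.4) + (-2.4)·(-0.6) + (1.6)·(-3.6) + (0.6)·(1.4) + (2.6)·(0.4)) / 4 = -8.2/4 = -2.05
  S[A,C] = ((-2.4)·(-3.8) + (-2.4)·(2.2) + (1.6)·(2.2) + (0.6)·(-3.8) + (2.6)·(3.2)) / 4 = 13.4/4 = 3.35
  S[B,B] = ((2.4)·(2.4) + (-0.6)·(-0.6) + (-3.6)·(-3.6) + (1.4)·(1.4) + (0.4)·(0.4)) / 4 = 21.2/4 = 5.3
  S[B,C] = ((2.4)·(-3.8) + (-0.6)·(2.2) + (-3.6)·(2.2) + (1.4)·(-3.8) + (0.4)·(3.2)) / 4 = -22.4/4 = -5.6
  S[C,C] = ((-3.8)·(-3.8) + (2.2)·(2.2) + (2.2)·(2.2) + (-3.8)·(-3.8) + (3.2)·(3.2)) / 4 = 48.8/4 = 12.2

S is symmetric (S[j,i] = S[i,j]). Assembling:

S = [[5.3, -2.05, 3.35],
 [-2.05, 5.3, -5.6],
 [3.35, -5.6, 12.2]]


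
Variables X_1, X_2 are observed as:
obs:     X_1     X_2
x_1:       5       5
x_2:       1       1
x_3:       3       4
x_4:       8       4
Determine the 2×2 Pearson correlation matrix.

Step 1 — column means:
  mean(X_1) = (5 + 1 + 3 + 8) / 4 = 17/4 = 4.25
  mean(X_2) = (5 + 1 + 4 + 4) / 4 = 14/4 = 3.5

Step 2 — sample variances and covariances s[i,j] = (1/(n-1)) · Σ_k (x_{k,i} - mean_i) · (x_{k,j} - mean_j), with n-1 = 3:
  s[X_1,X_1] = ((0.75)·(0.75) + (-3.25)·(-3.25) + (-1.25)·(-1.25) + (3.75)·(3.75)) / 3 = 26.75/3 = 8.9167
  s[X_1,X_2] = ((0.75)·(1.5) + (-3.25)·(-2.5) + (-1.25)·(0.5) + (3.75)·(0.5)) / 3 = 10.5/3 = 3.5
  s[X_2,X_2] = ((1.5)·(1.5) + (-2.5)·(-2.5) + (0.5)·(0.5) + (0.5)·(0.5)) / 3 = 9/3 = 3
  Sample standard deviations s_i = √(s[i,i]):
  s(X_1) = √(8.9167) = 2.9861
  s(X_2) = √(3) = 1.7321

Step 3 — r_{ij} = s_{ij} / (s_i · s_j):
  r[X_1,X_1] = 1 (diagonal).
  r[X_1,X_2] = 3.5 / (2.9861 · 1.7321) = 3.5 / 5.172 = 0.6767
  r[X_2,X_2] = 1 (diagonal).

R is symmetric with unit diagonal. Assembling:

R = [[1, 0.6767],
 [0.6767, 1]]


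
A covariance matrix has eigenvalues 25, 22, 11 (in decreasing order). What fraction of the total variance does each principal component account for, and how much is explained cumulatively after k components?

Step 1 — total variance = trace(Sigma) = Σ λ_i = 25 + 22 + 11 = 58.

Step 2 — fraction explained by component i = λ_i / Σ λ:
  PC1: 25/58 = 0.431
  PC2: 22/58 = 0.3793
  PC3: 11/58 = 0.1897

Step 3 — cumulative fraction after k components = (λ_1 + ... + λ_k) / Σ λ:
  k = 1: 25/58 = 0.431
  k = 2: (25 + 22)/58 = 47/58 = 0.8103
  k = 3: (25 + 22 + 11)/58 = 58/58 = 1

Summary (fraction, with percent):

explained: PC1 0.431 (43.1%), PC2 0.3793 (37.93%), PC3 0.1897 (18.97%);  cumulative: 0.431, 0.8103, 1


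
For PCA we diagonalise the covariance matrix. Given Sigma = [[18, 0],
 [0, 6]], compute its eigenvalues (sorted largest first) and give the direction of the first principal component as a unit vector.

Step 1 — characteristic polynomial of 2×2 Sigma:
  det(Sigma - λI) = λ² - trace · λ + det = 0.
  trace = 18 + 6 = 24, det = 18·6 - (0)² = 108.
Step 2 — discriminant:
  Δ = trace² - 4·det = 576 - 432 = 144.
Step 3 — eigenvalues:
  λ = (trace ± √Δ)/2 = (24 ± 12)/2,
  λ_1 = 18,  λ_2 = 6.

Step 4 — unit eigenvector for λ_1: Sigma is diagonal, so its eigenvectors are the coordinate axes. λ_1 = 18 is the diagonal entry on the first coordinate axis, hence
  v_1 = (1, 0) (||v_1|| = 1).

λ_1 = 18,  λ_2 = 6;  v_1 ≈ (1, 0)


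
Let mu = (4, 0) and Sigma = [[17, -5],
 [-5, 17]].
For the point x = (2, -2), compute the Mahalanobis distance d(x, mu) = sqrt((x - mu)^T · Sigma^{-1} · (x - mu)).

Step 1 — centre the observation: (x - mu) = (-2, -2).

Step 2 — invert Sigma. det(Sigma) = 17·17 - (-5)² = 264.
  Sigma^{-1} = (1/det) · [[d, -b], [-b, a]] = [[0.0644, 0.0189],
 [0.0189, 0.0644]].

Step 3 — form the quadratic (x - mu)^T · Sigma^{-1} · (x - mu):
  Sigma^{-1} · (x - mu) = (-0.1667, -0.1667).
  (x - mu)^T · [Sigma^{-1} · (x - mu)] = (-2)·(-0.1667) + (-2)·(-0.1667) = 0.6667.

Step 4 — take square root: d = √(0.6667) ≈ 0.8165.

d(x, mu) = √(0.6667) ≈ 0.8165


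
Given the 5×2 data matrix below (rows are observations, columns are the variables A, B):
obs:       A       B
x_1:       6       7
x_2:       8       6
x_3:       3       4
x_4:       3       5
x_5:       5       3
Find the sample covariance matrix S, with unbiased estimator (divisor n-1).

Step 1 — column means:
  mean(A) = (6 + 8 + 3 + 3 + 5) / 5 = 25/5 = 5
  mean(B) = (7 + 6 + 4 + 5 + 3) / 5 = 25/5 = 5

Step 2 — sample covariance S[i,j] = (1/(n-1)) · Σ_k (x_{k,i} - mean_i) · (x_{k,j} - mean_j), with n-1 = 4.
  S[A,A] = ((1)·(1) + (3)·(3) + (-2)·(-2) + (-2)·(-2) + (0)·(0)) / 4 = 18/4 = 4.5
  S[A,B] = ((1)·(2) + (3)·(1) + (-2)·(-1) + (-2)·(0) + (0)·(-2)) / 4 = 7/4 = 1.75
  S[B,B] = ((2)·(2) + (1)·(1) + (-1)·(-1) + (0)·(0) + (-2)·(-2)) / 4 = 10/4 = 2.5

S is symmetric (S[j,i] = S[i,j]). Assembling:

S = [[4.5, 1.75],
 [1.75, 2.5]]


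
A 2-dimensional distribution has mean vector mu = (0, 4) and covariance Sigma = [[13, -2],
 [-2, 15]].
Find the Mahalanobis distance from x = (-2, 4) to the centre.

Step 1 — centre the observation: (x - mu) = (-2, 0).

Step 2 — invert Sigma. det(Sigma) = 13·15 - (-2)² = 191.
  Sigma^{-1} = (1/det) · [[d, -b], [-b, a]] = [[0.0785, 0.0105],
 [0.0105, 0.0681]].

Step 3 — form the quadratic (x - mu)^T · Sigma^{-1} · (x - mu):
  Sigma^{-1} · (x - mu) = (-0.1571, -0.0209).
  (x - mu)^T · [Sigma^{-1} · (x - mu)] = (-2)·(-0.1571) + (0)·(-0.0209) = 0.3141.

Step 4 — take square root: d = √(0.3141) ≈ 0.5605.

d(x, mu) = √(0.3141) ≈ 0.5605


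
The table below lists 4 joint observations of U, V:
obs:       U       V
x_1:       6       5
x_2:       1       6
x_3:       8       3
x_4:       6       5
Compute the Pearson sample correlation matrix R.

Step 1 — column means:
  mean(U) = (6 + 1 + 8 + 6) / 4 = 21/4 = 5.25
  mean(V) = (5 + 6 + 3 + 5) / 4 = 19/4 = 4.75

Step 2 — sample variances and covariances s[i,j] = (1/(n-1)) · Σ_k (x_{k,i} - mean_i) · (x_{k,j} - mean_j), with n-1 = 3:
  s[U,U] = ((0.75)·(0.75) + (-4.25)·(-4.25) + (2.75)·(2.75) + (0.75)·(0.75)) / 3 = 26.75/3 = 8.9167
  s[U,V] = ((0.75)·(0.25) + (-4.25)·(1.25) + (2.75)·(-1.75) + (0.75)·(0.25)) / 3 = -9.75/3 = -3.25
  s[V,V] = ((0.25)·(0.25) + (1.25)·(1.25) + (-1.75)·(-1.75) + (0.25)·(0.25)) / 3 = 4.75/3 = 1.5833
  Sample standard deviations s_i = √(s[i,i]):
  s(U) = √(8.9167) = 2.9861
  s(V) = √(1.5833) = 1.2583

Step 3 — r_{ij} = s_{ij} / (s_i · s_j):
  r[U,U] = 1 (diagonal).
  r[U,V] = -3.25 / (2.9861 · 1.2583) = -3.25 / 3.7574 = -0.865
  r[V,V] = 1 (diagonal).

R is symmetric with unit diagonal. Assembling:

R = [[1, -0.865],
 [-0.865, 1]]


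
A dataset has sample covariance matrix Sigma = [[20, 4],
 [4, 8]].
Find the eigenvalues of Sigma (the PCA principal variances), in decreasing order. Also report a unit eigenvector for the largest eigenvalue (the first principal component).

Step 1 — characteristic polynomial of 2×2 Sigma:
  det(Sigma - λI) = λ² - trace · λ + det = 0.
  trace = 20 + 8 = 28, det = 20·8 - (4)² = 144.
Step 2 — discriminant:
  Δ = trace² - 4·det = 784 - 576 = 208.
Step 3 — eigenvalues:
  λ = (trace ± √Δ)/2 = (28 ± 14.4222)/2,
  λ_1 = 21.2111,  λ_2 = 6.7889.

Step 4 — unit eigenvector for λ_1: solve (Sigma - λ_1 I)v = 0. First row:
  (20 - 21.2111)·v_x + (4)·v_y = 0, i.e. (-1.2111)·v_x + (4)·v_y = 0,
  so v ∝ (b, λ_1 - a) = (4, 1.2111) = u.
  ||u|| = √((4)² + (1.2111)²) = √(17.4668) ≈ 4.1793,
  v_1 = u/||u|| ≈ (0.9571, 0.2898) (||v_1|| = 1).

λ_1 = 21.2111,  λ_2 = 6.7889;  v_1 ≈ (0.9571, 0.2898)


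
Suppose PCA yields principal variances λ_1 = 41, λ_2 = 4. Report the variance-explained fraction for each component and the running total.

Step 1 — total variance = trace(Sigma) = Σ λ_i = 41 + 4 = 45.

Step 2 — fraction explained by component i = λ_i / Σ λ:
  PC1: 41/45 = 0.9111
  PC2: 4/45 = 0.0889

Step 3 — cumulative fraction after k components = (λ_1 + ... + λ_k) / Σ λ:
  k = 1: 41/45 = 0.9111
  k = 2: (41 + 4)/45 = 45/45 = 1

Summary (fraction, with percent):

explained: PC1 0.9111 (91.11%), PC2 0.0889 (8.89%);  cumulative: 0.9111, 1


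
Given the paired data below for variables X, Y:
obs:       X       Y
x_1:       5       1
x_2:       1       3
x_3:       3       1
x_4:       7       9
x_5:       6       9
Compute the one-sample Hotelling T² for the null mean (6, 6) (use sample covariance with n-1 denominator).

Step 1 — sample mean vector:
  mean(X) = (5 + 1 + 3 + 7 + 6) / 5 = 22/5 = 4.4
  mean(Y) = (1 + 3 + 1 + 9 + 9) / 5 = 23/5 = 4.6
  x̄ = (4.4, 4.6),  deviation x̄ - mu_0 = (4.4, 4.6) - (6, 6) = (-1.6, -1.4).

Step 2 — sample covariance matrix, S[i,j] = (1/(n-1)) · Σ_k (x_{k,i} - mean_i) · (x_{k,j} - mean_j), divisor n-1 = 4:
  S[X,X] = ((0.6)·(0.6) + (-3.4)·(-3.4) + (-1.4)·(-1.4) + (2.6)·(2.6) + (1.6)·(1.6)) / 4 = 23.2/4 = 5.8
  S[X,Y] = ((0.6)·(-3.6) + (-3.4)·(-1.6) + (-1.4)·(-3.6) + (2.6)·(4.4) + (1.6)·(4.4)) / 4 = 26.8/4 = 6.7
  S[Y,Y] = ((-3.6)·(-3.6) + (-1.6)·(-1.6) + (-3.6)·(-3.6) + (4.4)·(4.4) + (4.4)·(4.4)) / 4 = 67.2/4 = 16.8
  S = [[5.8, 6.7],
 [6.7, 16.8]].

Step 3 — invert S. det(S) = 5.8·16.8 - (6.7)² = 52.55.
  S^{-1} = (1/det) · [[d, -b], [-b, a]] = [[0.3197, -0.1275],
 [-0.1275, 0.1104]].

Step 4 — quadratic form (x̄ - mu_0)^T · S^{-1} · (x̄ - mu_0):
  S^{-1} · (x̄ - mu_0) = (-0.333, 0.0495),
  (x̄ - mu_0)^T · [...] = (-1.6)·(-0.333) + (-1.4)·(0.0495) = 0.4636.

Step 5 — scale by n: T² = 5 · 0.4636 = 2.3178.

T² ≈ 2.3178
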